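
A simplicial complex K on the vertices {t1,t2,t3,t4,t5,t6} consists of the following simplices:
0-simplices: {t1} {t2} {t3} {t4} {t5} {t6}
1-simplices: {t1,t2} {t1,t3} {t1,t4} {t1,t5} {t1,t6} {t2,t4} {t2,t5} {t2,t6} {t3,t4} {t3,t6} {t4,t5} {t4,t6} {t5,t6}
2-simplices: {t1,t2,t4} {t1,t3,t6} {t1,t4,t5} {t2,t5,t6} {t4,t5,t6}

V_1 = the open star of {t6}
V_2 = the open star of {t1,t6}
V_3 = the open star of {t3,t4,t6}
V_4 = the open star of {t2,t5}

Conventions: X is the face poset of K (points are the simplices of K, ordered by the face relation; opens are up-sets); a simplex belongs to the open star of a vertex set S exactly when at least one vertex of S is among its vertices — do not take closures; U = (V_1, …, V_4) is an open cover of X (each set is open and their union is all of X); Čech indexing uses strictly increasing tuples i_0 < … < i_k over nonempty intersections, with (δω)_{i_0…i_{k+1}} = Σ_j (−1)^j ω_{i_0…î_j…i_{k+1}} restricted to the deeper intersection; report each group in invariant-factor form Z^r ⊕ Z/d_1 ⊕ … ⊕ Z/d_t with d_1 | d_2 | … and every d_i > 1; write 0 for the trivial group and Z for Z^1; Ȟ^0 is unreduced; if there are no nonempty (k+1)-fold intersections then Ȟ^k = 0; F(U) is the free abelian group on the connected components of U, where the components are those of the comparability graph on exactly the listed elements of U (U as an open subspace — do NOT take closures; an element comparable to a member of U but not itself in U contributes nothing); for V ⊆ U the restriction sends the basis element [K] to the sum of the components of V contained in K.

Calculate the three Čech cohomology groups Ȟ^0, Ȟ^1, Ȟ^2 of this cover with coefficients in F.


Ȟ^0(U;F) ≅ Z; Ȟ^1(U;F) ≅ Z^2; Ȟ^2(U;F) ≅ 0

nerve of the cover:
  V1={{t6},{t1,t6},{t2,t6},{t3,t6},{t4,t6},{t5,t6},{t1,t3,t6},{t2,t5,t6},{t4,t5,t6}} V2={{t1},{t6},{t1,t2},{t1,t3},{t1,t4},{t1,t5},{t1,t6},{t2,t6},{t3,t6},{t4,t6},{t5,t6},{t1,t2,t4},{t1,t3,t6},{t1,t4,t5},{t2,t5,t6},{t4,t5,t6}} V3={{t3},{t4},{t6},{t1,t3},{t1,t4},{t1,t6},{t2,t4},{t2,t6},{t3,t4},{t3,t6},{t4,t5},{t4,t6},{t5,t6},{t1,t2,t4},{t1,t3,t6},{t1,t4,t5},{t2,t5,t6},{t4,t5,t6}} V4={{t2},{t5},{t1,t2},{t1,t5},{t2,t4},{t2,t5},{t2,t6},{t4,t5},{t5,t6},{t1,t2,t4},{t1,t4,t5},{t2,t5,t6},{t4,t5,t6}}
  V12={{t6},{t1,t6},{t2,t6},{t3,t6},{t4,t6},{t5,t6},{t1,t3,t6},{t2,t5,t6},{t4,t5,t6}} V13={{t6},{t1,t6},{t2,t6},{t3,t6},{t4,t6},{t5,t6},{t1,t3,t6},{t2,t5,t6},{t4,t5,t6}} V14={{t2,t6},{t5,t6},{t2,t5,t6},{t4,t5,t6}} V23={{t6},{t1,t3},{t1,t4},{t1,t6},{t2,t6},{t3,t6},{t4,t6},{t5,t6},{t1,t2,t4},{t1,t3,t6},{t1,t4,t5},{t2,t5,t6},{t4,t5,t6}} V24={{t1,t2},{t1,t5},{t2,t6},{t5,t6},{t1,t2,t4},{t1,t4,t5},{t2,t5,t6},{t4,t5,t6}} V34={{t2,t4},{t2,t6},{t4,t5},{t5,t6},{t1,t2,t4},{t1,t4,t5},{t2,t5,t6},{t4,t5,t6}}
  V123={{t6},{t1,t6},{t2,t6},{t3,t6},{t4,t6},{t5,t6},{t1,t3,t6},{t2,t5,t6},{t4,t5,t6}} V124={{t2,t6},{t5,t6},{t2,t5,t6},{t4,t5,t6}} V134={{t2,t6},{t5,t6},{t2,t5,t6},{t4,t5,t6}} V234={{t2,t6},{t5,t6},{t1,t2,t4},{t1,t4,t5},{t2,t5,t6},{t4,t5,t6}}
  V1234={{t2,t6},{t5,t6},{t2,t5,t6},{t4,t5,t6}}
components per intersection:
  V1: {{t6},{t1,t6},{t2,t6},{t3,t6},{t4,t6},{t5,t6},{t1,t3,t6},{t2,t5,t6},{t4,t5,t6}}
  V2: {{t1},{t6},{t1,t2},{t1,t3},{t1,t4},{t1,t5},{t1,t6},{t2,t6},{t3,t6},{t4,t6},{t5,t6},{t1,t2,t4},{t1,t3,t6},{t1,t4,t5},{t2,t5,t6},{t4,t5,t6}}
  V3: {{t3},{t4},{t6},{t1,t3},{t1,t4},{t1,t6},{t2,t4},{t2,t6},{t3,t4},{t3,t6},{t4,t5},{t4,t6},{t5,t6},{t1,t2,t4},{t1,t3,t6},{t1,t4,t5},{t2,t5,t6},{t4,t5,t6}}
  V4: {{t2},{t5},{t1,t2},{t1,t5},{t2,t4},{t2,t5},{t2,t6},{t4,t5},{t5,t6},{t1,t2,t4},{t1,t4,t5},{t2,t5,t6},{t4,t5,t6}}
  V12: {{t6},{t1,t6},{t2,t6},{t3,t6},{t4,t6},{t5,t6},{t1,t3,t6},{t2,t5,t6},{t4,t5,t6}}
  V13: {{t6},{t1,t6},{t2,t6},{t3,t6},{t4,t6},{t5,t6},{t1,t3,t6},{t2,t5,t6},{t4,t5,t6}}
  V14: {{t2,t6},{t5,t6},{t2,t5,t6},{t4,t5,t6}}
  V23: {{t6},{t1,t3},{t1,t6},{t2,t6},{t3,t6},{t4,t6},{t5,t6},{t1,t3,t6},{t2,t5,t6},{t4,t5,t6}} {{t1,t4},{t1,t2,t4},{t1,t4,t5}}
  V24: {{t1,t2},{t1,t2,t4}} {{t1,t5},{t1,t4,t5}} {{t2,t6},{t5,t6},{t2,t5,t6},{t4,t5,t6}}
  V34: {{t2,t4},{t1,t2,t4}} {{t2,t6},{t4,t5},{t5,t6},{t1,t4,t5},{t2,t5,t6},{t4,t5,t6}}
  V123: {{t6},{t1,t6},{t2,t6},{t3,t6},{t4,t6},{t5,t6},{t1,t3,t6},{t2,t5,t6},{t4,t5,t6}}
  V124: {{t2,t6},{t5,t6},{t2,t5,t6},{t4,t5,t6}}
  V134: {{t2,t6},{t5,t6},{t2,t5,t6},{t4,t5,t6}}
  V234: {{t2,t6},{t5,t6},{t2,t5,t6},{t4,t5,t6}} {{t1,t2,t4}} {{t1,t4,t5}}
  V1234: {{t2,t6},{t5,t6},{t2,t5,t6},{t4,t5,t6}}
C dims 4,10,6,1; δ0: rk 3, SNF 1^3; δ1: rk 5, SNF 1^5; δ2: rk 1, SNF 1^1
Ȟ^0 = (4 − 3) − 0 = 1, so Ȟ^0 ≅ Z
Ȟ^1 = (10 − 5) − 3 = 2, so Ȟ^1 ≅ Z^2
Ȟ^2 = (6 − 1) − 5 = 0, so Ȟ^2 ≅ 0


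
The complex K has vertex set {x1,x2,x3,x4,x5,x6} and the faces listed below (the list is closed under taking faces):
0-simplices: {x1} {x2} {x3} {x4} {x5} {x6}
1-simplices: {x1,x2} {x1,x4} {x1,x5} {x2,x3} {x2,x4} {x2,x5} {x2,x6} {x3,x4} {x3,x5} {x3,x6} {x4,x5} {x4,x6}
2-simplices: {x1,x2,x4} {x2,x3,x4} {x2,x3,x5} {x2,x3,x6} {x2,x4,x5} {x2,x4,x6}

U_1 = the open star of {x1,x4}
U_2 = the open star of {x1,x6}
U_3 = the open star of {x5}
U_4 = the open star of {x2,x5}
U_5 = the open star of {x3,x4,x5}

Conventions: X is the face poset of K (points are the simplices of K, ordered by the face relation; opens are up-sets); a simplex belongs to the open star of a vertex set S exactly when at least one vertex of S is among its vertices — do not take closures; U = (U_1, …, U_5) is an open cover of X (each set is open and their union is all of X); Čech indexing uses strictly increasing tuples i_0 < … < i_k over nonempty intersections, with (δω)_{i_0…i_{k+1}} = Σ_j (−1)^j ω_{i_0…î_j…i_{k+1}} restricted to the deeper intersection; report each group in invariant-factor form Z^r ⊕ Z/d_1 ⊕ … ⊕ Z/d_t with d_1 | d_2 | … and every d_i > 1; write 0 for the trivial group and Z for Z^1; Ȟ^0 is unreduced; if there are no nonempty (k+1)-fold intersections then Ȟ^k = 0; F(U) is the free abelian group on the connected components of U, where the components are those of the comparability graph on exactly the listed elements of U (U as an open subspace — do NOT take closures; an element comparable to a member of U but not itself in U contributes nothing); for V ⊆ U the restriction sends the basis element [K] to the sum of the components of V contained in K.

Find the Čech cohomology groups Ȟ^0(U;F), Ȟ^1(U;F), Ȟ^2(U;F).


nonempty overlaps:
  U1={{x1},{x4},{x1,x2},{x1,x4},{x1,x5},{x2,x4},{x3,x4},{x4,x5},{x4,x6},{x1,x2,x4},{x2,x3,x4},{x2,x4,x5},{x2,x4,x6}} U2={{x1},{x6},{x1,x2},{x1,x4},{x1,x5},{x2,x6},{x3,x6},{x4,x6},{x1,x2,x4},{x2,x3,x6},{x2,x4,x6}} U3={{x5},{x1,x5},{x2,x5},{x3,x5},{x4,x5},{x2,x3,x5},{x2,x4,x5}} U4={{x2},{x5},{x1,x2},{x1,x5},{x2,x3},{x2,x4},{x2,x5},{x2,x6},{x3,x5},{x4,x5},{x1,x2,x4},{x2,x3,x4},{x2,x3,x5},{x2,x3,x6},{x2,x4,x5},{x2,x4,x6}} U5={{x3},{x4},{x5},{x1,x4},{x1,x5},{x2,x3},{x2,x4},{x2,x5},{x3,x4},{x3,x5},{x3,x6},{x4,x5},{x4,x6},{x1,x2,x4},{x2,x3,x4},{x2,x3,x5},{x2,x3,x6},{x2,x4,x5},{x2,x4,x6}}
  U12={{x1},{x1,x2},{x1,x4},{x1,x5},{x4,x6},{x1,x2,x4},{x2,x4,x6}} U13={{x1,x5},{x4,x5},{x2,x4,x5}} U14={{x1,x2},{x1,x5},{x2,x4},{x4,x5},{x1,x2,x4},{x2,x3,x4},{x2,x4,x5},{x2,x4,x6}} U15={{x4},{x1,x4},{x1,x5},{x2,x4},{x3,x4},{x4,x5},{x4,x6},{x1,x2,x4},{x2,x3,x4},{x2,x4,x5},{x2,x4,x6}} U23={{x1,x5}} U24={{x1,x2},{x1,x5},{x2,x6},{x1,x2,x4},{x2,x3,x6},{x2,x4,x6}} U25={{x1,x4},{x1,x5},{x3,x6},{x4,x6},{x1,x2,x4},{x2,x3,x6},{x2,x4,x6}} U34={{x5},{x1,x5},{x2,x5},{x3,x5},{x4,x5},{x2,x3,x5},{x2,x4,x5}} U35={{x5},{x1,x5},{x2,x5},{x3,x5},{x4,x5},{x2,x3,x5},{x2,x4,x5}} U45={{x5},{x1,x5},{x2,x3},{x2,x4},{x2,x5},{x3,x5},{x4,x5},{x1,x2,x4},{x2,x3,x4},{x2,x3,x5},{x2,x3,x6},{x2,x4,x5},{x2,x4,x6}}
  U123={{x1,x5}} U124={{x1,x2},{x1,x5},{x1,x2,x4},{x2,x4,x6}} U125={{x1,x4},{x1,x5},{x4,x6},{x1,x2,x4},{x2,x4,x6}} U134={{x1,x5},{x4,x5},{x2,x4,x5}} U135={{x1,x5},{x4,x5},{x2,x4,x5}} U145={{x1,x5},{x2,x4},{x4,x5},{x1,x2,x4},{x2,x3,x4},{x2,x4,x5},{x2,x4,x6}} U234={{x1,x5}} U235={{x1,x5}} U245={{x1,x5},{x1,x2,x4},{x2,x3,x6},{x2,x4,x6}} U345={{x5},{x1,x5},{x2,x5},{x3,x5},{x4,x5},{x2,x3,x5},{x2,x4,x5}}
  U1234={{x1,x5}} U1235={{x1,x5}} U1245={{x1,x5},{x1,x2,x4},{x2,x4,x6}} U1345={{x1,x5},{x4,x5},{x2,x4,x5}} U2345={{x1,x5}}
  U12345={{x1,x5}}
components per intersection:
  U1: {{x1},{x4},{x1,x2},{x1,x4},{x1,x5},{x2,x4},{x3,x4},{x4,x5},{x4,x6},{x1,x2,x4},{x2,x3,x4},{x2,x4,x5},{x2,x4,x6}}
  U2: {{x1},{x1,x2},{x1,x4},{x1,x5},{x1,x2,x4}} {{x6},{x2,x6},{x3,x6},{x4,x6},{x2,x3,x6},{x2,x4,x6}}
  U3: {{x5},{x1,x5},{x2,x5},{x3,x5},{x4,x5},{x2,x3,x5},{x2,x4,x5}}
  U4: {{x2},{x5},{x1,x2},{x1,x5},{x2,x3},{x2,x4},{x2,x5},{x2,x6},{x3,x5},{x4,x5},{x1,x2,x4},{x2,x3,x4},{x2,x3,x5},{x2,x3,x6},{x2,x4,x5},{x2,x4,x6}}
  U5: {{x3},{x4},{x5},{x1,x4},{x1,x5},{x2,x3},{x2,x4},{x2,x5},{x3,x4},{x3,x5},{x3,x6},{x4,x5},{x4,x6},{x1,x2,x4},{x2,x3,x4},{x2,x3,x5},{x2,x3,x6},{x2,x4,x5},{x2,x4,x6}}
  U12: {{x1},{x1,x2},{x1,x4},{x1,x5},{x1,x2,x4}} {{x4,x6},{x2,x4,x6}}
  U13: {{x1,x5}} {{x4,x5},{x2,x4,x5}}
  U14: {{x1,x2},{x2,x4},{x4,x5},{x1,x2,x4},{x2,x3,x4},{x2,x4,x5},{x2,x4,x6}} {{x1,x5}}
  U15: {{x4},{x1,x4},{x2,x4},{x3,x4},{x4,x5},{x4,x6},{x1,x2,x4},{x2,x3,x4},{x2,x4,x5},{x2,x4,x6}} {{x1,x5}}
  U23: {{x1,x5}}
  U24: {{x1,x2},{x1,x2,x4}} {{x1,x5}} {{x2,x6},{x2,x3,x6},{x2,x4,x6}}
  U25: {{x1,x4},{x1,x2,x4}} {{x1,x5}} {{x3,x6},{x2,x3,x6}} {{x4,x6},{x2,x4,x6}}
  U34: {{x5},{x1,x5},{x2,x5},{x3,x5},{x4,x5},{x2,x3,x5},{x2,x4,x5}}
  U35: {{x5},{x1,x5},{x2,x5},{x3,x5},{x4,x5},{x2,x3,x5},{x2,x4,x5}}
  U45: {{x5},{x1,x5},{x2,x3},{x2,x4},{x2,x5},{x3,x5},{x4,x5},{x1,x2,x4},{x2,x3,x4},{x2,x3,x5},{x2,x3,x6},{x2,x4,x5},{x2,x4,x6}}
  U123: {{x1,x5}}
  U124: {{x1,x2},{x1,x2,x4}} {{x1,x5}} {{x2,x4,x6}}
  U125: {{x1,x4},{x1,x2,x4}} {{x1,x5}} {{x4,x6},{x2,x4,x6}}
  U134: {{x1,x5}} {{x4,x5},{x2,x4,x5}}
  U135: {{x1,x5}} {{x4,x5},{x2,x4,x5}}
  U145: {{x1,x5}} {{x2,x4},{x4,x5},{x1,x2,x4},{x2,x3,x4},{x2,x4,x5},{x2,x4,x6}}
  U234: {{x1,x5}}
  U235: {{x1,x5}}
  U245: {{x1,x5}} {{x1,x2,x4}} {{x2,x3,x6}} {{x2,x4,x6}}
  U345: {{x5},{x1,x5},{x2,x5},{x3,x5},{x4,x5},{x2,x3,x5},{x2,x4,x5}}
  U1234: {{x1,x5}}
  U1235: {{x1,x5}}
  U1245: {{x1,x5}} {{x1,x2,x4}} {{x2,x4,x6}}
  U1345: {{x1,x5}} {{x4,x5},{x2,x4,x5}}
  U2345: {{x1,x5}}
  U12345: {{x1,x5}}
C dims 6,19,20,8; δ0: rk 5, SNF 1^5; δ1: rk 13, SNF 1^13; δ2: rk 7, SNF 1^7
degree 0: 6−5−0 = 1 → Ȟ^0 ≅ Z
degree 1: 19−13−5 = 1 → Ȟ^1 ≅ Z
degree 2: 20−7−13 = 0 → Ȟ^2 ≅ 0

Ȟ^0(U;F) ≅ Z; Ȟ^1(U;F) ≅ Z; Ȟ^2(U;F) ≅ 0


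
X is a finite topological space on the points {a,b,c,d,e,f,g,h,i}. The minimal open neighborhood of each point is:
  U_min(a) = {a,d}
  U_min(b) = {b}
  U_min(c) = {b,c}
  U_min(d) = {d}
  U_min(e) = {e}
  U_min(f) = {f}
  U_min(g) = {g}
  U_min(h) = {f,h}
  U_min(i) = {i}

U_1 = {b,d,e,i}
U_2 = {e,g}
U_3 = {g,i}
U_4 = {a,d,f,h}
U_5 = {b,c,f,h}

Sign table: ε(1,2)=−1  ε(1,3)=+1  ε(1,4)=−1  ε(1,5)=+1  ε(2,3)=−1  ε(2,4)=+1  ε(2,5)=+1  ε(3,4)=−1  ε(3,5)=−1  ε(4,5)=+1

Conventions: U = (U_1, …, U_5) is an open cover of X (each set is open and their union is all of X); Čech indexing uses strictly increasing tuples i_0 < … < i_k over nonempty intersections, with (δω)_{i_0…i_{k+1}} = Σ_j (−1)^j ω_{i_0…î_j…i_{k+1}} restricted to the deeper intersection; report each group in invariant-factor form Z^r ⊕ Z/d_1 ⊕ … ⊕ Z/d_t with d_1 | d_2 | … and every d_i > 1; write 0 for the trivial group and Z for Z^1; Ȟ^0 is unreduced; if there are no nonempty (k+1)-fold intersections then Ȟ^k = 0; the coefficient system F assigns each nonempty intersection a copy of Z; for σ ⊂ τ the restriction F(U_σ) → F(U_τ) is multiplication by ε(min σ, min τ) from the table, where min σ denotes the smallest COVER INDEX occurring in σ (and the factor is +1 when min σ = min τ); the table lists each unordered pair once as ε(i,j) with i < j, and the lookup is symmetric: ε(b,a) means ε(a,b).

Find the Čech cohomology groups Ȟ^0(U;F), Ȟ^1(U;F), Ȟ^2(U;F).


nonempty overlaps:
  U12={e} U13={i} U14={d} U15={b} U23={g} U45={f,h}
C dims 5,6; δ0: rk 5, SNF 1^4·2
degree 0: 5−5−0 = 0 → Ȟ^0 ≅ 0
degree 1: 6−0−5 = 1 plus torsion [2] → Ȟ^1 ≅ Z ⊕ Z/2
degree 2: 0−0−0 = 0 → Ȟ^2 ≅ 0

Ȟ^0 ≅ 0; Ȟ^1 ≅ Z ⊕ Z/2; Ȟ^2 ≅ 0


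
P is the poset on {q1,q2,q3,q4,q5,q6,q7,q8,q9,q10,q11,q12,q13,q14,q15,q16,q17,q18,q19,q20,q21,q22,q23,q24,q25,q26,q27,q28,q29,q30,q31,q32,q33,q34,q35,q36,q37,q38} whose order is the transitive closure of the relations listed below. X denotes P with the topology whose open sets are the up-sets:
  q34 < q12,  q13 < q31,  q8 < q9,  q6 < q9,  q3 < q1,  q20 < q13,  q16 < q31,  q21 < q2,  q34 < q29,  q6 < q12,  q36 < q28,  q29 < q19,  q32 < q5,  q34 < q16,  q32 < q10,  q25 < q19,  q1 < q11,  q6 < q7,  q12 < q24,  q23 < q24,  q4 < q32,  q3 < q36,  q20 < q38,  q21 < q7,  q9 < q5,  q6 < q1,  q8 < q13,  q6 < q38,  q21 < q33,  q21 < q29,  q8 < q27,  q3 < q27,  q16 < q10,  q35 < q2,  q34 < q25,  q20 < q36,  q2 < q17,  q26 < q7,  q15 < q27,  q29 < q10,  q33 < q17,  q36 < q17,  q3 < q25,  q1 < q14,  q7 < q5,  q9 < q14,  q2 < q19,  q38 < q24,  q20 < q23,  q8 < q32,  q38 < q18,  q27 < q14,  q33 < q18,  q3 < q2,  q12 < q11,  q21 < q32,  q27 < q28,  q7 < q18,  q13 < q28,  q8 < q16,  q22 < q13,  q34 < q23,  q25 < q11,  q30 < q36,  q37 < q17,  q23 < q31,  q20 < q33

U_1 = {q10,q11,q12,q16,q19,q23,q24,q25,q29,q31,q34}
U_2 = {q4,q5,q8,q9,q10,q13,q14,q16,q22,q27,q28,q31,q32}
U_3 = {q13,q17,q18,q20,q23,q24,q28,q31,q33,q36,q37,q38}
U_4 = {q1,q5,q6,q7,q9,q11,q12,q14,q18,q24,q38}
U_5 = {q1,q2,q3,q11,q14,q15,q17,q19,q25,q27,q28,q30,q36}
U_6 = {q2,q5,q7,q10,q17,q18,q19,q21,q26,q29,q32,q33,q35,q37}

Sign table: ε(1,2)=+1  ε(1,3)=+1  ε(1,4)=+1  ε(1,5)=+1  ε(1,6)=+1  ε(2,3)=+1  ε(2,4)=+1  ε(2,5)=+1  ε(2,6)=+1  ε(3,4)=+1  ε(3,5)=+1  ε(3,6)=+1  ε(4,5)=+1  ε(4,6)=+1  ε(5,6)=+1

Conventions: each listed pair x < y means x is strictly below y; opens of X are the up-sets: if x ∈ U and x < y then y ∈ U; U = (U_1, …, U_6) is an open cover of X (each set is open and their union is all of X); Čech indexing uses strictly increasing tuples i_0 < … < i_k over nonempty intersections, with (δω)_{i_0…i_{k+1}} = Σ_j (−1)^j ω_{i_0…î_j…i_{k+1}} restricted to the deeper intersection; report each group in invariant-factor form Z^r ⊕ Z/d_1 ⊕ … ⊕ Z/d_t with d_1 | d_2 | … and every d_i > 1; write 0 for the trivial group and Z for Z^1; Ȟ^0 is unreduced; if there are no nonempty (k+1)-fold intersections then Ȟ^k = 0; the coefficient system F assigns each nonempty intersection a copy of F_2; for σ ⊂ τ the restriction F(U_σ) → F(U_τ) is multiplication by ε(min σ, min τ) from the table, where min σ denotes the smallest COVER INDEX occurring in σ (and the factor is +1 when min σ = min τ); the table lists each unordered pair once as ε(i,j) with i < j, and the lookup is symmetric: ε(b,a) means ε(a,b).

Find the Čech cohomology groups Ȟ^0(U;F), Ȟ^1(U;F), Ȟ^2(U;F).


Ȟ^0 = Z/2, Ȟ^1 = Z/2 and Ȟ^2 = Z/2

intersection data:
  U12={q10,q16,q31} U13={q23,q24,q31} U14={q11,q12,q24} U15={q11,q19,q25} U16={q10,q19,q29} U23={q13,q28,q31} U24={q5,q9,q14} U25={q14,q27,q28} U26={q5,q10,q32} U34={q18,q24,q38} U35={q17,q28,q36} U36={q17,q18,q33,q37} U45={q1,q11,q14} U46={q5,q7,q18} U56={q2,q17,q19}
  U123={q31} U126={q10} U134={q24} U145={q11} U156={q19} U235={q28} U245={q14} U246={q5} U346={q18} U356={q17}
C dims 6,15,10; δ0: rk_F2 5; δ1: rk_F2 9
Ȟ^0 = (6 − 5) − 0 = 1, so Ȟ^0 ≅ Z/2
Ȟ^1 = (15 − 9) − 5 = 1, so Ȟ^1 ≅ Z/2
Ȟ^2 = (10 − 0) − 9 = 1, so Ȟ^2 ≅ Z/2


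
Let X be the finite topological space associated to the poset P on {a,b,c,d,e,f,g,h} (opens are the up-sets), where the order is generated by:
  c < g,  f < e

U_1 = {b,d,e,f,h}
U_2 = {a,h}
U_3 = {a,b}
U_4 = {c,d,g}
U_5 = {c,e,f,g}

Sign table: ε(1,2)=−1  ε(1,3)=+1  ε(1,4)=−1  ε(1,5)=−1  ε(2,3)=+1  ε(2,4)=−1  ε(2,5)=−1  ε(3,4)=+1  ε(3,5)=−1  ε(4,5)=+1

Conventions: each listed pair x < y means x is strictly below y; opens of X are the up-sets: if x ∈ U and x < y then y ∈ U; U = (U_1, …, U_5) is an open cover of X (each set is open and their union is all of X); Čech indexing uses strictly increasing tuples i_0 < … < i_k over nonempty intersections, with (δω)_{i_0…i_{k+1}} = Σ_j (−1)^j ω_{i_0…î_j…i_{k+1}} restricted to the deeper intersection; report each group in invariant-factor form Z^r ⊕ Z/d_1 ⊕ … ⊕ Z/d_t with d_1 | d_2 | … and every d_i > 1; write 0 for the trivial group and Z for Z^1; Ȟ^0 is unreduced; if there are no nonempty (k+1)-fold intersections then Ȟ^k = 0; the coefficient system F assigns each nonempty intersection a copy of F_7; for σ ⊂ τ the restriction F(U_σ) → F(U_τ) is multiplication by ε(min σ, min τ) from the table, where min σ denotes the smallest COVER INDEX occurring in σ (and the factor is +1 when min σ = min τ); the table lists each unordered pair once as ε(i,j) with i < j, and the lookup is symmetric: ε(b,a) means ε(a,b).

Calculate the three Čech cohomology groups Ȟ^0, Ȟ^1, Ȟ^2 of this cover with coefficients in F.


Ȟ^0(U;F) ≅ 0,  Ȟ^1(U;F) ≅ Z/7,  Ȟ^2(U;F) ≅ 0

nerve simplices:
  U12={h} U13={b} U14={d} U15={e,f} U23={a} U45={c,g}
C dims 5,6; δ0: rk_F7 5
degree 0: 5−5−0 = 0 → Ȟ^0 ≅ 0
degree 1: 6−0−5 = 1 → Ȟ^1 ≅ Z/7
degree 2: 0−0−0 = 0 → Ȟ^2 ≅ 0


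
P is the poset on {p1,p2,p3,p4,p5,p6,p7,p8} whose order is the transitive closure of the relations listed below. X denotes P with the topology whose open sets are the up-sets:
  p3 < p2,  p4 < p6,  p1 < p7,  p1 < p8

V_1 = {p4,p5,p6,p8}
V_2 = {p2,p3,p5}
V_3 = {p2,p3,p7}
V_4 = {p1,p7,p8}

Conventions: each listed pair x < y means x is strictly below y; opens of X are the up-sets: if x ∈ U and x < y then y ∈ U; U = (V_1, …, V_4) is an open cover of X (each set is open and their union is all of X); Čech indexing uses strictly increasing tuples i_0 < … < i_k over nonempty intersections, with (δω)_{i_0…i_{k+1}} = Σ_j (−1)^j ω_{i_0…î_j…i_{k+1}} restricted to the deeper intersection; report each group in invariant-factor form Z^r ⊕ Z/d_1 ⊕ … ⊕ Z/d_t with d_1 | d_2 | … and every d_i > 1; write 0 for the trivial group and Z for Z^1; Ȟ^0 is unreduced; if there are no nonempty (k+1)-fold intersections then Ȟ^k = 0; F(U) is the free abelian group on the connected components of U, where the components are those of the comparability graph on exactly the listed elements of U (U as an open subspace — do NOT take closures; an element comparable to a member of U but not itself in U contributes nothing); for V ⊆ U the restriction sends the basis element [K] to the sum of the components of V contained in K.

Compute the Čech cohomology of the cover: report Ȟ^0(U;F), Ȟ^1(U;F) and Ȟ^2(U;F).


nerve of the cover:
  V12={p5} V14={p8} V23={p2,p3} V34={p7}
components per intersection:
  V1: {p4,p6} {p5} {p8}
  V2: {p2,p3} {p5}
  V3: {p2,p3} {p7}
  V4: {p1,p7,p8}
  V12: {p5}
  V14: {p8}
  V23: {p2,p3}
  V34: {p7}
C dims 8,4; δ0: rk 4, SNF 1^4
Ȟ^0 = (8 − 4) − 0 = 4, so Ȟ^0 ≅ Z^4
Ȟ^1 = (4 − 0) − 4 = 0, so Ȟ^1 ≅ 0
Ȟ^2 = (0 − 0) − 0 = 0, so Ȟ^2 ≅ 0

Ȟ^0 = Z^4, Ȟ^1 = 0, Ȟ^2 = 0


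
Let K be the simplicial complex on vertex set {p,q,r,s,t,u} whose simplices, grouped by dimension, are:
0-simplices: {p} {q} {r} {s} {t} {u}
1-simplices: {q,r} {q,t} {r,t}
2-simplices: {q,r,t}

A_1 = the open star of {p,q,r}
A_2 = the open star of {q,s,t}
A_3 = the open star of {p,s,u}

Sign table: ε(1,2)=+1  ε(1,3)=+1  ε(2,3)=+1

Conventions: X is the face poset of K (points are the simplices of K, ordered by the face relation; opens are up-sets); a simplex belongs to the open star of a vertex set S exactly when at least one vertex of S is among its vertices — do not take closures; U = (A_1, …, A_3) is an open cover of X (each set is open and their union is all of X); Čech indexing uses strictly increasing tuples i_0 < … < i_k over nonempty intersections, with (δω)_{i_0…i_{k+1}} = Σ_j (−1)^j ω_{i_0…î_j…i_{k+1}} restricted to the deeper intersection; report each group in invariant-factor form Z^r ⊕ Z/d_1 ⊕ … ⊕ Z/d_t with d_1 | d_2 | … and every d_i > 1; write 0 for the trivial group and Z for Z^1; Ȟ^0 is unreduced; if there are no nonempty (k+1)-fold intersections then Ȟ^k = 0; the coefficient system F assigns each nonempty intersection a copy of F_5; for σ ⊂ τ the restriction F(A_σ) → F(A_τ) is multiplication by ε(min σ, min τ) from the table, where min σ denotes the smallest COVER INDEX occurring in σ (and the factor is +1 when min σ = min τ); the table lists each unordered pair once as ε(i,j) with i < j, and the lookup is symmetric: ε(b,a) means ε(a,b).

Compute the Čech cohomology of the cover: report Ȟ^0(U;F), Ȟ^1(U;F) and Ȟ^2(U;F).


Ȟ^0 ≅ Z/5, Ȟ^1 ≅ Z/5 and Ȟ^2 ≅ 0

intersection data:
  A1={{p},{q},{r},{q,r},{q,t},{r,t},{q,r,t}} A2={{q},{s},{t},{q,r},{q,t},{r,t},{q,r,t}} A3={{p},{s},{u}}
  A12={{q},{q,r},{q,t},{r,t},{q,r,t}} A13={{p}} A23={{s}}
C dims 3,3; δ0: rk_F5 2
Ȟ^0 = (3 − 2) − 0 = 1, so Ȟ^0 ≅ Z/5
Ȟ^1 = (3 − 0) − 2 = 1, so Ȟ^1 ≅ Z/5
Ȟ^2 = (0 − 0) − 0 = 0, so Ȟ^2 ≅ 0


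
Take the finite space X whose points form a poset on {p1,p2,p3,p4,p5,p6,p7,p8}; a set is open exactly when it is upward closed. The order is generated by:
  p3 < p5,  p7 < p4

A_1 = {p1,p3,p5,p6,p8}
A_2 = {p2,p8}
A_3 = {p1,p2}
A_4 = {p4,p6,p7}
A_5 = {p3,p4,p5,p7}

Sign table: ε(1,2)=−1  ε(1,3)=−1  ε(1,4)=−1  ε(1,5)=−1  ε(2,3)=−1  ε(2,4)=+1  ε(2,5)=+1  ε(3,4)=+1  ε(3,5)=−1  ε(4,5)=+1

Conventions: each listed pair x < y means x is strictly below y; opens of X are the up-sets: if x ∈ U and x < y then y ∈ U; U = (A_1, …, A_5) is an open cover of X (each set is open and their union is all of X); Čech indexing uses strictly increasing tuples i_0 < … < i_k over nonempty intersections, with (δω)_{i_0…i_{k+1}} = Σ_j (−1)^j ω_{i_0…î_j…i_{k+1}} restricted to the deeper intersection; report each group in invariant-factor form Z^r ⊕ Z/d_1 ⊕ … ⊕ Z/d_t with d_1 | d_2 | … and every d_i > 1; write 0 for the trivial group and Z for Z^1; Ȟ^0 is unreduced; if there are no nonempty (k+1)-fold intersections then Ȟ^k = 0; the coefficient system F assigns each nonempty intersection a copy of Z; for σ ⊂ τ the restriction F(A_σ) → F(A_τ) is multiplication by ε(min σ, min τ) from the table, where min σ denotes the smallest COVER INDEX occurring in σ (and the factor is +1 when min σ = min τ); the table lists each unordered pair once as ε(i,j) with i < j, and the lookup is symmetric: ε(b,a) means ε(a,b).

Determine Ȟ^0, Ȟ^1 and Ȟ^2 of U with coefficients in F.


Ȟ^0(U;F) ≅ 0; Ȟ^1(U;F) ≅ Z ⊕ Z/2; Ȟ^2(U;F) ≅ 0

nerve of the cover:
  A12={p8} A13={p1} A14={p6} A15={p3,p5} A23={p2} A45={p4,p7}
C dims 5,6; δ0: rk 5, SNF 1^4·2
Ȟ^0 = (5 − 5) − 0 = 0, so Ȟ^0 ≅ 0
Ȟ^1 = (6 − 0) − 5 = 1 plus torsion [2], so Ȟ^1 ≅ Z ⊕ Z/2
Ȟ^2 = (0 − 0) − 0 = 0, so Ȟ^2 ≅ 0


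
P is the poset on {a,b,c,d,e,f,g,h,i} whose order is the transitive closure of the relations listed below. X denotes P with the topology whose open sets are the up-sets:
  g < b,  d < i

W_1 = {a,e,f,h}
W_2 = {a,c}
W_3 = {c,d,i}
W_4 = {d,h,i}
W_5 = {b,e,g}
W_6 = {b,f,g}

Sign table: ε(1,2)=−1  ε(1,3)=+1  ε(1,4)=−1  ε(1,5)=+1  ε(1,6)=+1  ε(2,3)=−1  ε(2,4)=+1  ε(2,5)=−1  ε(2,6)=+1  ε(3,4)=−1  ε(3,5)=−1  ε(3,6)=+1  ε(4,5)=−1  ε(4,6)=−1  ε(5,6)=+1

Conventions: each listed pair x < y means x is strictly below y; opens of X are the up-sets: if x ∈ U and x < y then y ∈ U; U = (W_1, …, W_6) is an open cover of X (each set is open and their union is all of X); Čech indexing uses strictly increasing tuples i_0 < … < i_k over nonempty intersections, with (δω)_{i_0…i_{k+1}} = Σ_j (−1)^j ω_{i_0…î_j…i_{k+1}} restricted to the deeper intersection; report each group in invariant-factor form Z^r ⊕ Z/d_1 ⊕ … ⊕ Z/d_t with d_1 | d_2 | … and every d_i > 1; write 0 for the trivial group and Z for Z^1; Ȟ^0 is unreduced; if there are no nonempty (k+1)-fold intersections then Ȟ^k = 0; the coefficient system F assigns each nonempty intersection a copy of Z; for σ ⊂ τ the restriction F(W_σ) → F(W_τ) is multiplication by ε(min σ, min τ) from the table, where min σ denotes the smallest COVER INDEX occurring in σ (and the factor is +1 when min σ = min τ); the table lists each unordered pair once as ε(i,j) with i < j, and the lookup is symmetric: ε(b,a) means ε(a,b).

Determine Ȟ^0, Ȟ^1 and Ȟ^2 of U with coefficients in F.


Ȟ^0(U;F) ≅ Z, Ȟ^1(U;F) ≅ Z^2, Ȟ^2(U;F) ≅ 0

nerve of the cover:
  W12={a} W14={h} W15={e} W16={f} W23={c} W34={d,i} W56={b,g}
C dims 6,7; δ0: rk 5, SNF 1^5
Ȟ^0 = (6 − 5) − 0 = 1, so Ȟ^0 ≅ Z
Ȟ^1 = (7 − 0) − 5 = 2, so Ȟ^1 ≅ Z^2
Ȟ^2 = (0 − 0) − 0 = 0, so Ȟ^2 ≅ 0


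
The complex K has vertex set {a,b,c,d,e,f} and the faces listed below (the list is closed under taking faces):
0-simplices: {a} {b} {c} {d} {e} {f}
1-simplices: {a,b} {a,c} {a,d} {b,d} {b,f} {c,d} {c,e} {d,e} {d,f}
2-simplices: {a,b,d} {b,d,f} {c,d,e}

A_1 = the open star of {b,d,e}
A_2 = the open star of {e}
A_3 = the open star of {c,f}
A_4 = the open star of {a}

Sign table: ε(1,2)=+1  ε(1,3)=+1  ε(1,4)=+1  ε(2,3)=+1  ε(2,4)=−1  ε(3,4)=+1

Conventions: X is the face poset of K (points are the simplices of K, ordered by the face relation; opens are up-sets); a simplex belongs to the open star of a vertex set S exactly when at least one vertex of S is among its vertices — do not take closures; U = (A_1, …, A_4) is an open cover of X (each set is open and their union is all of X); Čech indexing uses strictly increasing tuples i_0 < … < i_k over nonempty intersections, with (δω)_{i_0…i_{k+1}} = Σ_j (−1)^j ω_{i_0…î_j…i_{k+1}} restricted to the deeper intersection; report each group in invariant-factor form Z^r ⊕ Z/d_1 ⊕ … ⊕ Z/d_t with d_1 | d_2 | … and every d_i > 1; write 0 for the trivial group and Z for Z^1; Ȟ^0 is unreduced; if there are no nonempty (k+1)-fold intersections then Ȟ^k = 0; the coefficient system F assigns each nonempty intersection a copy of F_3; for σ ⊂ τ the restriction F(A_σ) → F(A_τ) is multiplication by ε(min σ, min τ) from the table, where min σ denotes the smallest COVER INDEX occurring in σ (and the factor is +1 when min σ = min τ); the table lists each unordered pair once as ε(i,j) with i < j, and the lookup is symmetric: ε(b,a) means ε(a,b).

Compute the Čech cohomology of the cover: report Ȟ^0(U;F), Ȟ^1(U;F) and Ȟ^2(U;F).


nerve of the cover:
  A1={{b},{d},{e},{a,b},{a,d},{b,d},{b,f},{c,d},{c,e},{d,e},{d,f},{a,b,d},{b,d,f},{c,d,e}} A2={{e},{c,e},{d,e},{c,d,e}} A3={{c},{f},{a,c},{b,f},{c,d},{c,e},{d,f},{b,d,f},{c,d,e}} A4={{a},{a,b},{a,c},{a,d},{a,b,d}}
  A12={{e},{c,e},{d,e},{c,d,e}} A13={{b,f},{c,d},{c,e},{d,f},{b,d,f},{c,d,e}} A14={{a,b},{a,d},{a,b,d}} A23={{c,e},{c,d,e}} A34={{a,c}}
  A123={{c,e},{c,d,e}}
C dims 4,5,1; δ0: rk_F3 3; δ1: rk_F3 1
Ȟ^0 = (4 − 3) − 0 = 1, so Ȟ^0 ≅ Z/3
Ȟ^1 = (5 − 1) − 3 = 1, so Ȟ^1 ≅ Z/3
Ȟ^2 = (1 − 0) − 1 = 0, so Ȟ^2 ≅ 0

Ȟ^0 ≅ Z/3,  Ȟ^1 ≅ Z/3,  Ȟ^2 ≅ 0


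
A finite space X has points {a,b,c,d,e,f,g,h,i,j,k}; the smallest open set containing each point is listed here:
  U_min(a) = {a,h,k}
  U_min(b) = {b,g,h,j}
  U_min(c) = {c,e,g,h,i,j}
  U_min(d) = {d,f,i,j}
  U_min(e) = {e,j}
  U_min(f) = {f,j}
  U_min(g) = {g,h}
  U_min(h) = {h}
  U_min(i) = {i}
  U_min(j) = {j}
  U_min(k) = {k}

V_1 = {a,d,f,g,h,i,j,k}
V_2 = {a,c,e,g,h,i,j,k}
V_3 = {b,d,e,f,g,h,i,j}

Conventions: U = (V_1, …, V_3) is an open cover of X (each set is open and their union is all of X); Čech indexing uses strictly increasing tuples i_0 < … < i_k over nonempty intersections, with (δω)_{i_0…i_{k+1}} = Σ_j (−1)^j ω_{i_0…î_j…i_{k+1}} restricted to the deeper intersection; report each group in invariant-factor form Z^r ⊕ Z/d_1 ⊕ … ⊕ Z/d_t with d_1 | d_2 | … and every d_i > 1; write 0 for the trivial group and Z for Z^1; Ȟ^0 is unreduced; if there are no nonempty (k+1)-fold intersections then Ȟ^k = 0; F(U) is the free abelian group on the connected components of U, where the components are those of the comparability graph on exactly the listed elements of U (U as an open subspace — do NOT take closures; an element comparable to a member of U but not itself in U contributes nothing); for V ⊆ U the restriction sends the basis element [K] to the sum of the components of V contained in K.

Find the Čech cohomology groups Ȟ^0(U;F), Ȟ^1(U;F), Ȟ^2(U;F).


cover nerve:
  V12={a,g,h,i,j,k} V13={d,f,g,h,i,j} V23={e,g,h,i,j}
  V123={g,h,i,j}
components per intersection:
  V1: {a,g,h,k} {d,f,i,j}
  V2: {a,c,e,g,h,i,j,k}
  V3: {b,d,e,f,g,h,i,j}
  V12: {a,g,h,k} {i} {j}
  V13: {d,f,i,j} {g,h}
  V23: {e,j} {g,h} {i}
  V123: {g,h} {i} {j}
C dims 4,8,3; δ0: rk 3, SNF 1^3; δ1: rk 3, SNF 1^3
Ȟ^0: (4−3)−0=1 ⇒ Z
Ȟ^1: (8−3)−3=2 ⇒ Z^2
Ȟ^2: (3−0)−3=0 ⇒ 0

Ȟ^0(U;F) ≅ Z, Ȟ^1(U;F) ≅ Z^2 and Ȟ^2(U;F) ≅ 0


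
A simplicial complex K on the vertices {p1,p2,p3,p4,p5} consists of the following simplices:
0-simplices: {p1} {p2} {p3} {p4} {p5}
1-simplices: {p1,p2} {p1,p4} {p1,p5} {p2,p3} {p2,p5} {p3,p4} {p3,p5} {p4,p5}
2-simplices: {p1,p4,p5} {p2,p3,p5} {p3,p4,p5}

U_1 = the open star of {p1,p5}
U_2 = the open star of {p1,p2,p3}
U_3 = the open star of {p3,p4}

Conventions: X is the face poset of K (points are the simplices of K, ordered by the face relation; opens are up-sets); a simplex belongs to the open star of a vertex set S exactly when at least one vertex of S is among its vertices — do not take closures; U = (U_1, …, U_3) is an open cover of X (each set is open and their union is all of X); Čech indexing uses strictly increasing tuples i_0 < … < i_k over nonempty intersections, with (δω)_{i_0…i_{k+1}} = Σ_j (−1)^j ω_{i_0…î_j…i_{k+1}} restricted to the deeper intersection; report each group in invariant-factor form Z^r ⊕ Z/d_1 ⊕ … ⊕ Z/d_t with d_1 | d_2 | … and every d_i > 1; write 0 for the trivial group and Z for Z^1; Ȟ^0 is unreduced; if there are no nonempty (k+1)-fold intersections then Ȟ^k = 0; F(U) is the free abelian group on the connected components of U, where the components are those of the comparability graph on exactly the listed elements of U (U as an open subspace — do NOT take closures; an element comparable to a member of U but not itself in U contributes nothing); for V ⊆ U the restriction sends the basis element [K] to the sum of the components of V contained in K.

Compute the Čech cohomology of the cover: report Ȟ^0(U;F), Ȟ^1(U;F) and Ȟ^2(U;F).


Ȟ^0 = Z, Ȟ^1 = Z, Ȟ^2 = 0

nonempty overlaps:
  U1={{p1},{p5},{p1,p2},{p1,p4},{p1,p5},{p2,p5},{p3,p5},{p4,p5},{p1,p4,p5},{p2,p3,p5},{p3,p4,p5}} U2={{p1},{p2},{p3},{p1,p2},{p1,p4},{p1,p5},{p2,p3},{p2,p5},{p3,p4},{p3,p5},{p1,p4,p5},{p2,p3,p5},{p3,p4,p5}} U3={{p3},{p4},{p1,p4},{p2,p3},{p3,p4},{p3,p5},{p4,p5},{p1,p4,p5},{p2,p3,p5},{p3,p4,p5}}
  U12={{p1},{p1,p2},{p1,p4},{p1,p5},{p2,p5},{p3,p5},{p1,p4,p5},{p2,p3,p5},{p3,p4,p5}} U13={{p1,p4},{p3,p5},{p4,p5},{p1,p4,p5},{p2,p3,p5},{p3,p4,p5}} U23={{p3},{p1,p4},{p2,p3},{p3,p4},{p3,p5},{p1,p4,p5},{p2,p3,p5},{p3,p4,p5}}
  U123={{p1,p4},{p3,p5},{p1,p4,p5},{p2,p3,p5},{p3,p4,p5}}
components per intersection:
  U1: {{p1},{p5},{p1,p2},{p1,p4},{p1,p5},{p2,p5},{p3,p5},{p4,p5},{p1,p4,p5},{p2,p3,p5},{p3,p4,p5}}
  U2: {{p1},{p2},{p3},{p1,p2},{p1,p4},{p1,p5},{p2,p3},{p2,p5},{p3,p4},{p3,p5},{p1,p4,p5},{p2,p3,p5},{p3,p4,p5}}
  U3: {{p3},{p4},{p1,p4},{p2,p3},{p3,p4},{p3,p5},{p4,p5},{p1,p4,p5},{p2,p3,p5},{p3,p4,p5}}
  U12: {{p1},{p1,p2},{p1,p4},{p1,p5},{p1,p4,p5}} {{p2,p5},{p3,p5},{p2,p3,p5},{p3,p4,p5}}
  U13: {{p1,p4},{p3,p5},{p4,p5},{p1,p4,p5},{p2,p3,p5},{p3,p4,p5}}
  U23: {{p3},{p2,p3},{p3,p4},{p3,p5},{p2,p3,p5},{p3,p4,p5}} {{p1,p4},{p1,p4,p5}}
  U123: {{p1,p4},{p1,p4,p5}} {{p3,p5},{p2,p3,p5},{p3,p4,p5}}
C dims 3,5,2; δ0: rk 2, SNF 1^2; δ1: rk 2, SNF 1^2
degree 0: 3−2−0 = 1 → Ȟ^0 ≅ Z
degree 1: 5−2−2 = 1 → Ȟ^1 ≅ Z
degree 2: 2−0−2 = 0 → Ȟ^2 ≅ 0


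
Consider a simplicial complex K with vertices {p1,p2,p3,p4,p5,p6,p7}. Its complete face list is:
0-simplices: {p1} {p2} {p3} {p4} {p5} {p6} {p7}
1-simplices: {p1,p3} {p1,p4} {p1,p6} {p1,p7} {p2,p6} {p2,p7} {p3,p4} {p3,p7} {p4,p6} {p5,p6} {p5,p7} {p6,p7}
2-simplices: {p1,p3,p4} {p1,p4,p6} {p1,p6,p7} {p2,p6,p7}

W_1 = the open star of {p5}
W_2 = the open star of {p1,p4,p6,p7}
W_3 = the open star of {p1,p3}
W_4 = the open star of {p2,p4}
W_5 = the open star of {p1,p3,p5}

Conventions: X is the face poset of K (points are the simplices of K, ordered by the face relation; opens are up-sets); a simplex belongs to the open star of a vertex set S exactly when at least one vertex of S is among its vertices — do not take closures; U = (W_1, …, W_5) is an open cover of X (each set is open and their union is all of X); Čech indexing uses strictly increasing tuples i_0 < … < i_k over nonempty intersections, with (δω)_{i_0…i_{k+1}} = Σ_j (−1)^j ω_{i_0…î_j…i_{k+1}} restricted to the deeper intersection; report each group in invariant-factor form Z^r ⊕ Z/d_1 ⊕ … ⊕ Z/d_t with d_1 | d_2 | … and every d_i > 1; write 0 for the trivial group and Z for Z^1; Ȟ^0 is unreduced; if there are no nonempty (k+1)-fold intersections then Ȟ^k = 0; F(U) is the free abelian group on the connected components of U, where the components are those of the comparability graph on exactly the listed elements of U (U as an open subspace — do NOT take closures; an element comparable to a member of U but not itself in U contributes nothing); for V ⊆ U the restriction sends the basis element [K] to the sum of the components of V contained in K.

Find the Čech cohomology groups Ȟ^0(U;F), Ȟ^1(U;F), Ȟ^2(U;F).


Ȟ^0(U;F) ≅ Z, Ȟ^1(U;F) ≅ Z^2 and Ȟ^2(U;F) ≅ 0

nonempty overlaps:
  W1={{p5},{p5,p6},{p5,p7}} W2={{p1},{p4},{p6},{p7},{p1,p3},{p1,p4},{p1,p6},{p1,p7},{p2,p6},{p2,p7},{p3,p4},{p3,p7},{p4,p6},{p5,p6},{p5,p7},{p6,p7},{p1,p3,p4},{p1,p4,p6},{p1,p6,p7},{p2,p6,p7}} W3={{p1},{p3},{p1,p3},{p1,p4},{p1,p6},{p1,p7},{p3,p4},{p3,p7},{p1,p3,p4},{p1,p4,p6},{p1,p6,p7}} W4={{p2},{p4},{p1,p4},{p2,p6},{p2,p7},{p3,p4},{p4,p6},{p1,p3,p4},{p1,p4,p6},{p2,p6,p7}} W5={{p1},{p3},{p5},{p1,p3},{p1,p4},{p1,p6},{p1,p7},{p3,p4},{p3,p7},{p5,p6},{p5,p7},{p1,p3,p4},{p1,p4,p6},{p1,p6,p7}}
  W12={{p5,p6},{p5,p7}} W15={{p5},{p5,p6},{p5,p7}} W23={{p1},{p1,p3},{p1,p4},{p1,p6},{p1,p7},{p3,p4},{p3,p7},{p1,p3,p4},{p1,p4,p6},{p1,p6,p7}} W24={{p4},{p1,p4},{p2,p6},{p2,p7},{p3,p4},{p4,p6},{p1,p3,p4},{p1,p4,p6},{p2,p6,p7}} W25={{p1},{p1,p3},{p1,p4},{p1,p6},{p1,p7},{p3,p4},{p3,p7},{p5,p6},{p5,p7},{p1,p3,p4},{p1,p4,p6},{p1,p6,p7}} W34={{p1,p4},{p3,p4},{p1,p3,p4},{p1,p4,p6}} W35={{p1},{p3},{p1,p3},{p1,p4},{p1,p6},{p1,p7},{p3,p4},{p3,p7},{p1,p3,p4},{p1,p4,p6},{p1,p6,p7}} W45={{p1,p4},{p3,p4},{p1,p3,p4},{p1,p4,p6}}
  W125={{p5,p6},{p5,p7}} W234={{p1,p4},{p3,p4},{p1,p3,p4},{p1,p4,p6}} W235={{p1},{p1,p3},{p1,p4},{p1,p6},{p1,p7},{p3,p4},{p3,p7},{p1,p3,p4},{p1,p4,p6},{p1,p6,p7}} W245={{p1,p4},{p3,p4},{p1,p3,p4},{p1,p4,p6}} W345={{p1,p4},{p3,p4},{p1,p3,p4},{p1,p4,p6}}
  W2345={{p1,p4},{p3,p4},{p1,p3,p4},{p1,p4,p6}}
components per intersection:
  W1: {{p5},{p5,p6},{p5,p7}}
  W2: {{p1},{p4},{p6},{p7},{p1,p3},{p1,p4},{p1,p6},{p1,p7},{p2,p6},{p2,p7},{p3,p4},{p3,p7},{p4,p6},{p5,p6},{p5,p7},{p6,p7},{p1,p3,p4},{p1,p4,p6},{p1,p6,p7},{p2,p6,p7}}
  W3: {{p1},{p3},{p1,p3},{p1,p4},{p1,p6},{p1,p7},{p3,p4},{p3,p7},{p1,p3,p4},{p1,p4,p6},{p1,p6,p7}}
  W4: {{p2},{p2,p6},{p2,p7},{p2,p6,p7}} {{p4},{p1,p4},{p3,p4},{p4,p6},{p1,p3,p4},{p1,p4,p6}}
  W5: {{p1},{p3},{p1,p3},{p1,p4},{p1,p6},{p1,p7},{p3,p4},{p3,p7},{p1,p3,p4},{p1,p4,p6},{p1,p6,p7}} {{p5},{p5,p6},{p5,p7}}
  W12: {{p5,p6}} {{p5,p7}}
  W15: {{p5},{p5,p6},{p5,p7}}
  W23: {{p1},{p1,p3},{p1,p4},{p1,p6},{p1,p7},{p3,p4},{p1,p3,p4},{p1,p4,p6},{p1,p6,p7}} {{p3,p7}}
  W24: {{p4},{p1,p4},{p3,p4},{p4,p6},{p1,p3,p4},{p1,p4,p6}} {{p2,p6},{p2,p7},{p2,p6,p7}}
  W25: {{p1},{p1,p3},{p1,p4},{p1,p6},{p1,p7},{p3,p4},{p1,p3,p4},{p1,p4,p6},{p1,p6,p7}} {{p3,p7}} {{p5,p6}} {{p5,p7}}
  W34: {{p1,p4},{p3,p4},{p1,p3,p4},{p1,p4,p6}}
  W35: {{p1},{p3},{p1,p3},{p1,p4},{p1,p6},{p1,p7},{p3,p4},{p3,p7},{p1,p3,p4},{p1,p4,p6},{p1,p6,p7}}
  W45: {{p1,p4},{p3,p4},{p1,p3,p4},{p1,p4,p6}}
  W125: {{p5,p6}} {{p5,p7}}
  W234: {{p1,p4},{p3,p4},{p1,p3,p4},{p1,p4,p6}}
  W235: {{p1},{p1,p3},{p1,p4},{p1,p6},{p1,p7},{p3,p4},{p1,p3,p4},{p1,p4,p6},{p1,p6,p7}} {{p3,p7}}
  W245: {{p1,p4},{p3,p4},{p1,p3,p4},{p1,p4,p6}}
  W345: {{p1,p4},{p3,p4},{p1,p3,p4},{p1,p4,p6}}
  W2345: {{p1,p4},{p3,p4},{p1,p3,p4},{p1,p4,p6}}
C dims 7,14,7,1; δ0: rk 6, SNF 1^6; δ1: rk 6, SNF 1^6; δ2: rk 1, SNF 1^1
degree 0: 7−6−0 = 1 → Ȟ^0 ≅ Z
degree 1: 14−6−6 = 2 → Ȟ^1 ≅ Z^2
degree 2: 7−1−6 = 0 → Ȟ^2 ≅ 0


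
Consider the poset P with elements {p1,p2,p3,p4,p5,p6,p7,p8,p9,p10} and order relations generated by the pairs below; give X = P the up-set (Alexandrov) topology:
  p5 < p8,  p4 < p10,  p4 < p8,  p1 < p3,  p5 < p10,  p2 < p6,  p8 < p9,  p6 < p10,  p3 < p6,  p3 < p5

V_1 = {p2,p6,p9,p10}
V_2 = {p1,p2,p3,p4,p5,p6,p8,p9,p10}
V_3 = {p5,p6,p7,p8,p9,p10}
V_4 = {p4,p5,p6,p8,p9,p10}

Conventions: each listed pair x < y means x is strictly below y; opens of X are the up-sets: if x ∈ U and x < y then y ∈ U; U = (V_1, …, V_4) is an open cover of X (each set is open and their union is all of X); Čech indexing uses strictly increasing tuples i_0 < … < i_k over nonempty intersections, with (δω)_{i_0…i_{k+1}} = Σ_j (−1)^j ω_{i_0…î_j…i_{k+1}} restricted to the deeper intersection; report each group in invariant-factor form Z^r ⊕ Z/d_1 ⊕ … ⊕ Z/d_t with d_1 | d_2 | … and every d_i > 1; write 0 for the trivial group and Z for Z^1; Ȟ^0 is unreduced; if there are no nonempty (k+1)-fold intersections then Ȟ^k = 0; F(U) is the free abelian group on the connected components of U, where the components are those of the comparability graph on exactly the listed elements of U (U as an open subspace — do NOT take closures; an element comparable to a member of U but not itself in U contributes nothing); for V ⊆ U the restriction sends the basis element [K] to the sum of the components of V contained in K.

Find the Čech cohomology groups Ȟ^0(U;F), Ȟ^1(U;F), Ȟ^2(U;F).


nerve of the cover:
  V12={p2,p6,p9,p10} V13={p6,p9,p10} V14={p6,p9,p10} V23={p5,p6,p8,p9,p10} V24={p4,p5,p6,p8,p9,p10} V34={p5,p6,p8,p9,p10}
  V123={p6,p9,p10} V124={p6,p9,p10} V134={p6,p9,p10} V234={p5,p6,p8,p9,p10}
  V1234={p6,p9,p10}
components per intersection:
  V1: {p2,p6,p10} {p9}
  V2: {p1,p2,p3,p4,p5,p6,p8,p9,p10}
  V3: {p5,p6,p8,p9,p10} {p7}
  V4: {p4,p5,p6,p8,p9,p10}
  V12: {p2,p6,p10} {p9}
  V13: {p6,p10} {p9}
  V14: {p6,p10} {p9}
  V23: {p5,p6,p8,p9,p10}
  V24: {p4,p5,p6,p8,p9,p10}
  V34: {p5,p6,p8,p9,p10}
  V123: {p6,p10} {p9}
  V124: {p6,p10} {p9}
  V134: {p6,p10} {p9}
  V234: {p5,p6,p8,p9,p10}
  V1234: {p6,p10} {p9}
C dims 6,9,7,2; δ0: rk 4, SNF 1^4; δ1: rk 5, SNF 1^5; δ2: rk 2, SNF 1^2
Ȟ^0 = (6 − 4) − 0 = 2, so Ȟ^0 ≅ Z^2
Ȟ^1 = (9 − 5) − 4 = 0, so Ȟ^1 ≅ 0
Ȟ^2 = (7 − 2) − 5 = 0, so Ȟ^2 ≅ 0

Ȟ^0 ≅ Z^2, Ȟ^1 ≅ 0 and Ȟ^2 ≅ 0


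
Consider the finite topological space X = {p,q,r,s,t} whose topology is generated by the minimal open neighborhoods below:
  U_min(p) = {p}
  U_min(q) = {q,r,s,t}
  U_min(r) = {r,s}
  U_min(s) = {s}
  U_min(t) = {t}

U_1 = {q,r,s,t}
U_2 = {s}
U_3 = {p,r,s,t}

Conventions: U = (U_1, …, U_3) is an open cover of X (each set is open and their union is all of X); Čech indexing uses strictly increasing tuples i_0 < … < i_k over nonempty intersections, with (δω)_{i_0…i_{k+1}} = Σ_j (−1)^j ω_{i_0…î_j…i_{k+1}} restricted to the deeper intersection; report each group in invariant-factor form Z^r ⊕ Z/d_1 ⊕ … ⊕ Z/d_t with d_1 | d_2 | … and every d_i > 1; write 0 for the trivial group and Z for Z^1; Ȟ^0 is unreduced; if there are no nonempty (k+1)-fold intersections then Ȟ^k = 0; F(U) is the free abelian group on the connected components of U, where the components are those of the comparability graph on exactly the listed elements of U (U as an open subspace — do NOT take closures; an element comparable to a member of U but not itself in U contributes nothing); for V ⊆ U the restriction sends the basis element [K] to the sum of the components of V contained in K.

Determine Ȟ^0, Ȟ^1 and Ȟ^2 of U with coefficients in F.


nonempty intersections:
  U12={s} U13={r,s,t} U23={s}
  U123={s}
components per intersection:
  U1: {q,r,s,t}
  U2: {s}
  U3: {p} {r,s} {t}
  U12: {s}
  U13: {r,s} {t}
  U23: {s}
  U123: {s}
C dims 5,4,1; δ0: rk 3, SNF 1^3; δ1: rk 1, SNF 1^1
Ȟ^0: (5−3)−0=2 ⇒ Z^2
Ȟ^1: (4−1)−3=0 ⇒ 0
Ȟ^2: (1−0)−1=0 ⇒ 0

Ȟ^0 ≅ Z^2,  Ȟ^1 ≅ 0,  Ȟ^2 ≅ 0
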